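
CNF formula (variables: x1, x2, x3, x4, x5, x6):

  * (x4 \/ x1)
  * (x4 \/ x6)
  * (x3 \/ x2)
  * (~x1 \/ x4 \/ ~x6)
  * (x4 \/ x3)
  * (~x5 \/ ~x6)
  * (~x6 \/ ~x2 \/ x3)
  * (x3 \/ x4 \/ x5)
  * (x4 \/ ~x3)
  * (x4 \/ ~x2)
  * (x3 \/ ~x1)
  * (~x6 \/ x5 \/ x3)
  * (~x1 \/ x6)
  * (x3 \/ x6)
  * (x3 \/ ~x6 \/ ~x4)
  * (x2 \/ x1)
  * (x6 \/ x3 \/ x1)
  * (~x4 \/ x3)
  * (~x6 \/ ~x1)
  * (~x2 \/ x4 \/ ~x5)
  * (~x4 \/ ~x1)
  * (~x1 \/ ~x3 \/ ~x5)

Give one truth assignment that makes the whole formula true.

Set x1 = False and propagate.
  then x4 is forced to True.
  then x2 is forced to True.
  then x3 is forced to True.
Set x5 = False and propagate.
x6 is now unconstrained; take x6 = False.
Every clause has at least one true literal under this assignment.
Check each clause:
  1. (x4 \/ x1) — x4 is true.
  2. (x6 \/ x4) — x4 is true.
  3. (x3 \/ x2) — x2 is true.
  4. (~x1 \/ x4 \/ ~x6) — ~x6 is true.
  5. (x3 \/ x4) — x3 is true.
  6. (~x6 \/ ~x5) — ~x6 is true.
  7. (x3 \/ ~x6 \/ ~x2) — ~x6 is true.
  8. (x3 \/ x5 \/ x4) — x3 is true.
  9. (x4 \/ ~x3) — x4 is true.
  10. (~x2 \/ x4) — x4 is true.
  11. (~x1 \/ x3) — x3 is true.
  12. (x3 \/ x5 \/ ~x6) — ~x6 is true.
  13. (~x1 \/ x6) — ~x1 is true.
  14. (x6 \/ x3) — x3 is true.
  15. (~x6 \/ ~x4 \/ x3) — ~x6 is true.
  16. (x1 \/ x2) — x2 is true.
  17. (x3 \/ x1 \/ x6) — x3 is true.
  18. (x3 \/ ~x4) — x3 is true.
  19. (~x6 \/ ~x1) — ~x6 is true.
  20. (x4 \/ ~x2 \/ ~x5) — ~x5 is true.
  21. (~x4 \/ ~x1) — ~x1 is true.
  22. (~x1 \/ ~x3 \/ ~x5) — ~x5 is true.

x1 = False, x2 = True, x3 = True, x4 = True, x5 = False, x6 = False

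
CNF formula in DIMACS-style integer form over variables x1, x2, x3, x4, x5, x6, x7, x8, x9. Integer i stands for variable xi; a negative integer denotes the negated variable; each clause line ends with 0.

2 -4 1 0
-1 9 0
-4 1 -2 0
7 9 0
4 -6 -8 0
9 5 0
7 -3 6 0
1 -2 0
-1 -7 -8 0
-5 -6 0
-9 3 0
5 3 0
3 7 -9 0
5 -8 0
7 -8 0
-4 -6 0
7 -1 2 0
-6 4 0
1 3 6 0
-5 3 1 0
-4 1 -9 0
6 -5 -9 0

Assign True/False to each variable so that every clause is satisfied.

x1 = 1  x2 = 0  x3 = 1  x4 = 1  x5 = 0  x6 = 0  x7 = 1  x8 = 0  x9 = 1

x8 occurs only negated in the remaining clauses — set x8 = False.
Try x1 = True.
  then x9 is forced to True.
  then x3 is forced to True.
Try x2 = False.
  then x7 is forced to True.
Branch on x4: take x4 = True.
  then x6 is forced to False.
  then x5 is forced to False.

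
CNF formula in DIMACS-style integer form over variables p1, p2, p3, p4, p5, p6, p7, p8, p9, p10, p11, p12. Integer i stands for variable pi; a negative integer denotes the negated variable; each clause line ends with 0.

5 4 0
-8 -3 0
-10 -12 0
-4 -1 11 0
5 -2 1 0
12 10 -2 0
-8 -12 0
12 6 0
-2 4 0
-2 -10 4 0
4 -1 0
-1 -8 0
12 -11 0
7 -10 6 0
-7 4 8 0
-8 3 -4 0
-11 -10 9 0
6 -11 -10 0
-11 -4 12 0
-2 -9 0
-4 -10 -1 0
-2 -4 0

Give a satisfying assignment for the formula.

p2 occurs only negated in the remaining clauses — set p2 = False.
Pure literal: p5 appears only positively; assign p5 = True.
Try p1 = False.
The remaining clauses are satisfied by p3 = False, p4 = True, p6 = False, p7 = False, p8 = False, p9 = False, p10 = False, p11 = True, p12 = True.
Check each clause:
  1. (p5 OR p4) — p4 is true.
  2. (NOT p8 OR NOT p3) — NOT p8 is true.
  3. (NOT p12 OR NOT p10) — NOT p10 is true.
  4. (p11 OR NOT p1 OR NOT p4) — p11 is true.
  5. (p5 OR p1 OR NOT p2) — p5 is true.
  6. (p12 OR p10 OR NOT p2) — p12 is true.
  7. (NOT p8 OR NOT p12) — NOT p8 is true.
  8. (p12 OR p6) — p12 is true.
  9. (NOT p2 OR p4) — p4 is true.
  10. (p4 OR NOT p2 OR NOT p10) — p4 is true.
  11. (NOT p1 OR p4) — p4 is true.
  12. (NOT p1 OR NOT p8) — NOT p8 is true.
  13. (NOT p11 OR p12) — p12 is true.
  14. (p6 OR NOT p10 OR p7) — NOT p10 is true.
  15. (NOT p7 OR p4 OR p8) — NOT p7 is true.
  16. (NOT p4 OR p3 OR NOT p8) — NOT p8 is true.
  17. (NOT p10 OR p9 OR NOT p11) — NOT p10 is true.
  18. (NOT p10 OR NOT p11 OR p6) — NOT p10 is true.
  19. (p12 OR NOT p4 OR NOT p11) — p12 is true.
  20. (NOT p2 OR NOT p9) — NOT p2 is true.
  21. (NOT p1 OR NOT p10 OR NOT p4) — NOT p1 is true.
  22. (NOT p2 OR NOT p4) — NOT p2 is true.

p1 = False  p2 = False  p3 = False  p4 = True  p5 = True  p6 = False  p7 = False  p8 = False  p9 = False  p10 = False  p11 = True  p12 = True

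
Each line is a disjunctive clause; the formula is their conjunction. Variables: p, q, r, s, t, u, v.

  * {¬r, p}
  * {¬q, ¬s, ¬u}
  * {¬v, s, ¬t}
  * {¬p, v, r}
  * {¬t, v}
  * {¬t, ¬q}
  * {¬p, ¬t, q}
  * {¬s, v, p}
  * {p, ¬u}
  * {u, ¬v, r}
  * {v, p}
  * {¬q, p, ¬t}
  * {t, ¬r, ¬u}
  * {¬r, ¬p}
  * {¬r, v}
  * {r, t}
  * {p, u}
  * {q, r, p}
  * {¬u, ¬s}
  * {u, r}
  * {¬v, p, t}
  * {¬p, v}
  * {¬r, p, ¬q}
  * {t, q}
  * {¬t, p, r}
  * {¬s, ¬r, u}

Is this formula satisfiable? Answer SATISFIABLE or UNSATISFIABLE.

UNSATISFIABLE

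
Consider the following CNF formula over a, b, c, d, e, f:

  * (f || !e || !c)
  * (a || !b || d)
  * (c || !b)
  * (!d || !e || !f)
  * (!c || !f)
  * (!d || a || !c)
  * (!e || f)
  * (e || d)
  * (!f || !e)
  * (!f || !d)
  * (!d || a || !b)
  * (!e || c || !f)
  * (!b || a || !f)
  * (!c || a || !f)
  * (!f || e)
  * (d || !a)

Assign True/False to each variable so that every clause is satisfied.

b occurs only negated in the remaining clauses — set b = False.
Try a = True.
  then d is forced to True.
  then f is forced to False.
  then e is forced to False.
c is now unconstrained; take c = False.

a=1, b=0, c=0, d=1, e=0, f=0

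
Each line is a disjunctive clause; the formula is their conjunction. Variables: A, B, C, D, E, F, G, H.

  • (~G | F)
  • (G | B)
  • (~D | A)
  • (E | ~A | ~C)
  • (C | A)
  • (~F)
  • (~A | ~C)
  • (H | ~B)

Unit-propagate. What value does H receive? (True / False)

True

(~F) is a unit clause: F = False.
In (~G | F), F is now false; ~G must hold, so G = False.
In (G | B), G is now false; B must hold, so B = True.
(H | ~B): since B = True, the clause reduces to (H). H = True.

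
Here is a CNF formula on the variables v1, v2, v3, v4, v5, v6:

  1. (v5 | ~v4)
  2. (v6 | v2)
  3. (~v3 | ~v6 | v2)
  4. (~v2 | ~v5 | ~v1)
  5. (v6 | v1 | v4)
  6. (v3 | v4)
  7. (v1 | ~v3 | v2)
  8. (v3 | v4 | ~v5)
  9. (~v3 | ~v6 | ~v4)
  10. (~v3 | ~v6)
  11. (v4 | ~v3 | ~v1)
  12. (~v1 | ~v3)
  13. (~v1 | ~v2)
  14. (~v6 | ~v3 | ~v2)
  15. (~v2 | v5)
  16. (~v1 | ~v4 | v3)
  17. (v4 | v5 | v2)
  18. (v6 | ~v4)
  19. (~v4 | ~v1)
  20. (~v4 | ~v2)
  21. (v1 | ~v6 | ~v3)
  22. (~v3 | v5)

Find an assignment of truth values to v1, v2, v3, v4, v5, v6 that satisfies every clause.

v1=False  v2=False  v3=False  v4=True  v5=True  v6=True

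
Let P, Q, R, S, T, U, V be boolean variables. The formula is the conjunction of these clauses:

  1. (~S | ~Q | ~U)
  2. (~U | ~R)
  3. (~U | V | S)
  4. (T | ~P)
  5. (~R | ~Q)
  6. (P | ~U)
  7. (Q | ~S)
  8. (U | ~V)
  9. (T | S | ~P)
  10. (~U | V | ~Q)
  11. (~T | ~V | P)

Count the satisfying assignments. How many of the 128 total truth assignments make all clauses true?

Case analysis on U and P:
  U=T, P=T: remaining (Q,R,S,T,V) ∈ {(F,F,F,T,T); (T,F,F,T,T)} — 2.
  U=T, P=F: a clause becomes empty — 0.
  U=F, P=T: remaining (Q,R,S,T,V) ∈ {(F,F,F,T,F); (F,T,F,T,F); (T,F,F,T,F); (T,F,T,T,F)} — 4.
  U=F, P=F: T free; 4 ways for (Q,R,S,V) × 2^1 = 8.
Total: 2 + 0 + 4 + 8 = 14.

14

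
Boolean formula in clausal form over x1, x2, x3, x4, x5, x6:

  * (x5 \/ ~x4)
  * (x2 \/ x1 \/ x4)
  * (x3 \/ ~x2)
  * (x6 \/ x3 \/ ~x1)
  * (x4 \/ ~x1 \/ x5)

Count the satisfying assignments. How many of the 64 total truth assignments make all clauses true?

Split on x1, then x4.
  x1=1, x4=1: 5 of the 16 assignments to (x2,x3,x5,x6) work.
  x1=1, x4=0: 5 of the 16 assignments to (x2,x3,x5,x6) work.
  x1=0, x4=1: x6 free; 3 ways for (x2,x3,x5) × 2^1 = 6.
  x1=0, x4=0: remaining (x2,x3,x5,x6) ∈ {(1,1,0,0); (1,1,0,1); (1,1,1,0); (1,1,1,1)} — 4.
Total: 5 + 5 + 6 + 4 = 20.

20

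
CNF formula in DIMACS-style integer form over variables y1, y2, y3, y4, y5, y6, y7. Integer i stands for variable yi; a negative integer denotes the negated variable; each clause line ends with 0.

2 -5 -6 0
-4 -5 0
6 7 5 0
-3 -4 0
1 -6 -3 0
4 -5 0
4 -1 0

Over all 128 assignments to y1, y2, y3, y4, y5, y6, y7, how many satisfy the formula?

20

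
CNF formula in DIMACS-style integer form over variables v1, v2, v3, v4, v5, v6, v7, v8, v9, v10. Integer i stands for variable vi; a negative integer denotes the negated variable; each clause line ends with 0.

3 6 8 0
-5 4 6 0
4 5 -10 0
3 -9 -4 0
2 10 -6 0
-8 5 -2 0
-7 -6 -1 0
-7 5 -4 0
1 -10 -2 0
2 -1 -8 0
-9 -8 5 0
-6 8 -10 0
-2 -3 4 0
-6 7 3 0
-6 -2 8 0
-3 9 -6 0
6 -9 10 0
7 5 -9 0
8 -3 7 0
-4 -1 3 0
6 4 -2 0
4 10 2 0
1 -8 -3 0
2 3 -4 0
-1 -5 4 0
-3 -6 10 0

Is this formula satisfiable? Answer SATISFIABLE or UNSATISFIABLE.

SATISFIABLE

Set v1 = False and propagate.
Try v2 = False.
For the remaining variables, v3 = False, v4 = False, v5 = True, v6 = True, v7 = True, v8 = True, v9 = True, v10 = True works.
So v1=F  v2=F  v3=F  v4=F  v5=T  v6=T  v7=T  v8=T  v9=T  v10=T is a satisfying assignment.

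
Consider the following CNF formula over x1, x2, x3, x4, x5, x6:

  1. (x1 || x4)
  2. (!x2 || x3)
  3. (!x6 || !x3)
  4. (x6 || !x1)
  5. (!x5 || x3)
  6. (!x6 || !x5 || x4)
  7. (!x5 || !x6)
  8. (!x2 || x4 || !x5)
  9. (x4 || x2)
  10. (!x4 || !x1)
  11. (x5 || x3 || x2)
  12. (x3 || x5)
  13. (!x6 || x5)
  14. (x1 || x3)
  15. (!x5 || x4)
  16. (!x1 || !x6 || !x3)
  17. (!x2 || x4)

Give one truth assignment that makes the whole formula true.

x1 = F, x2 = T, x3 = T, x4 = T, x5 = T, x6 = F

Branch on x1: take x1 = False.
  then x4 is forced to True.
  then x3 is forced to True.
  then x6 is forced to False.
x2, x5 are now unconstrained; take x2 = True, x5 = True.
Every clause has at least one true literal under this assignment.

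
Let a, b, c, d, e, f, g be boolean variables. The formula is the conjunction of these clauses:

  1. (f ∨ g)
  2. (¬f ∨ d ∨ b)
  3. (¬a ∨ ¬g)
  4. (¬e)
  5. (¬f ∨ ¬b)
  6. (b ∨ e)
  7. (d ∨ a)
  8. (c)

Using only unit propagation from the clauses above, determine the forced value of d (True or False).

True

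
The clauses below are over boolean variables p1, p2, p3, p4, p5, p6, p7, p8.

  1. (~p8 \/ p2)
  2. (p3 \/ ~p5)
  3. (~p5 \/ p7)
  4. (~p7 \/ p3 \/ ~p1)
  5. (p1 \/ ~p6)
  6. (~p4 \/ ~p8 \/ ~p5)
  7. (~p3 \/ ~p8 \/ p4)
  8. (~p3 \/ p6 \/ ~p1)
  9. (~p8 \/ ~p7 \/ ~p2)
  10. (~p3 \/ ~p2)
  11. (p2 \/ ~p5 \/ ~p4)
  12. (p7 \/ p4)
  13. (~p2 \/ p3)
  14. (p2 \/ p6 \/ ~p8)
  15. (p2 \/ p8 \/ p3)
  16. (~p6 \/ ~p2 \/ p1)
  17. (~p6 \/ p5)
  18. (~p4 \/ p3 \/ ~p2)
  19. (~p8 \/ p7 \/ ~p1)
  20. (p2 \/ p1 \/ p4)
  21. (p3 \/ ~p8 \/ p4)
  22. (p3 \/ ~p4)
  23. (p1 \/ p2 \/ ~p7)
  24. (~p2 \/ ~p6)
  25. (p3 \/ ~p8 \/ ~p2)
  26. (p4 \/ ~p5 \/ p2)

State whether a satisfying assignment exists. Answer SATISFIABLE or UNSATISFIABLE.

Set p1 = False and propagate.
  then p6 is forced to False.
For the remaining variables, p2 = False, p3 = True, p4 = True, p5 = False, p7 = False, p8 = False works.
So p1=False, p2=False, p3=True, p4=True, p5=False, p6=False, p7=False, p8=False is a satisfying assignment.

SATISFIABLE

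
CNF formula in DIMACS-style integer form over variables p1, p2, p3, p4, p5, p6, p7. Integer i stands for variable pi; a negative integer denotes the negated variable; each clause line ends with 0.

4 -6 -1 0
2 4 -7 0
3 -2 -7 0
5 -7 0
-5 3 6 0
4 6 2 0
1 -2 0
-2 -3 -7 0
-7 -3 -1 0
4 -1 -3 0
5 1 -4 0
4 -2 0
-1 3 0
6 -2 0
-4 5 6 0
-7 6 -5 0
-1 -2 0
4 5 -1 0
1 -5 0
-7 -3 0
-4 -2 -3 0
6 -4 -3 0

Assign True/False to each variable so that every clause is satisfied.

Pure literal: p7 appears only negated; assign p7 = False.
Try p1 = True.
  then p3 is forced to True.
  then p4 is forced to True.
  then p2 is forced to False.
  then p6 is forced to True.
p5 is now unconstrained; take p5 = False.
Every clause has at least one true literal under this assignment.
Check each clause:
  1. (p4 || !p1 || !p6) — p4 is true.
  2. (p4 || p2 || !p7) — !p7 is true.
  3. (!p2 || p3 || !p7) — !p7 is true.
  4. (p5 || !p7) — !p7 is true.
  5. (!p5 || p6 || p3) — p3 is true.
  6. (p2 || p4 || p6) — p4 is true.
  7. (p1 || !p2) — p1 is true.
  8. (!p7 || !p2 || !p3) — !p7 is true.
  9. (!p7 || !p1 || !p3) — !p7 is true.
  10. (!p3 || !p1 || p4) — p4 is true.
  11. (p5 || p1 || !p4) — p1 is true.
  12. (p4 || !p2) — p4 is true.
  13. (!p1 || p3) — p3 is true.
  14. (p6 || !p2) — p6 is true.
  15. (p6 || !p4 || p5) — p6 is true.
  16. (p6 || !p5 || !p7) — !p7 is true.
  17. (!p1 || !p2) — !p2 is true.
  18. (p5 || p4 || !p1) — p4 is true.
  19. (p1 || !p5) — p1 is true.
  20. (!p3 || !p7) — !p7 is true.
  21. (!p3 || !p2 || !p4) — !p2 is true.
  22. (p6 || !p4 || !p3) — p6 is true.

p1=True, p2=False, p3=True, p4=True, p5=False, p6=True, p7=False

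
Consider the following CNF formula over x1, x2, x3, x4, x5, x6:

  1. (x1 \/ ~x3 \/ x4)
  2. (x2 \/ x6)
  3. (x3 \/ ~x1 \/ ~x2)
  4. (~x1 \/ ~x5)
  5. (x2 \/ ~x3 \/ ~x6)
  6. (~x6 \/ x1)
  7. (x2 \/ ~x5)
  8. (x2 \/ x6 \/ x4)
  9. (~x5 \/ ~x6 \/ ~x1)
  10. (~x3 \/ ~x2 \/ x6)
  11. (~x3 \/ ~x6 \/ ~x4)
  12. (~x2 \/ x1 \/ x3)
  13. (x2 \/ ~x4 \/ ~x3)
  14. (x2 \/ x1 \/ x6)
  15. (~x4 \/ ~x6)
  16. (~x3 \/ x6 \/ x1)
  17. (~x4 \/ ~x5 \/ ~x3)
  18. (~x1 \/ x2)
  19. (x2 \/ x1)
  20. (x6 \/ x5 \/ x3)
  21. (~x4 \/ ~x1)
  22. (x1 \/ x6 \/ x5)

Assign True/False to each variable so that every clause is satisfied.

x1 = True  x2 = True  x3 = True  x4 = False  x5 = False  x6 = True

Check each clause:
  1. (x4 \/ ~x3 \/ x1) — x1 is true.
  2. (x6 \/ x2) — x2 is true.
  3. (~x1 \/ x3 \/ ~x2) — x3 is true.
  4. (~x1 \/ ~x5) — ~x5 is true.
  5. (~x6 \/ ~x3 \/ x2) — x2 is true.
  6. (x1 \/ ~x6) — x1 is true.
  7. (x2 \/ ~x5) — x2 is true.
  8. (x2 \/ x6 \/ x4) — x2 is true.
  9. (~x1 \/ ~x6 \/ ~x5) — ~x5 is true.
  10. (x6 \/ ~x2 \/ ~x3) — x6 is true.
  11. (~x3 \/ ~x4 \/ ~x6) — ~x4 is true.
  12. (~x2 \/ x1 \/ x3) — x1 is true.
  13. (~x4 \/ x2 \/ ~x3) — x2 is true.
  14. (x6 \/ x1 \/ x2) — x1 is true.
  15. (~x4 \/ ~x6) — ~x4 is true.
  16. (x6 \/ ~x3 \/ x1) — x1 is true.
  17. (~x5 \/ ~x4 \/ ~x3) — ~x5 is true.
  18. (x2 \/ ~x1) — x2 is true.
  19. (x2 \/ x1) — x1 is true.
  20. (x3 \/ x5 \/ x6) — x3 is true.
  21. (~x1 \/ ~x4) — ~x4 is true.
  22. (x6 \/ x1 \/ x5) — x1 is true.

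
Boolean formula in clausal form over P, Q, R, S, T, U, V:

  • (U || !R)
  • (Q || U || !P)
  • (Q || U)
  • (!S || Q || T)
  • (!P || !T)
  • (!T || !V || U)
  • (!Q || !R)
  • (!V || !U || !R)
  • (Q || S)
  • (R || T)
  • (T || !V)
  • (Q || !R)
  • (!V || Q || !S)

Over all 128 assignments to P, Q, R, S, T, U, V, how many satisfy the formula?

The models are:
  P=F Q=F R=F S=T T=T U=T V=F
  P=F Q=T R=F S=F T=T U=F V=F
  P=F Q=T R=F S=F T=T U=T V=F
  P=F Q=T R=F S=F T=T U=T V=T
  P=F Q=T R=F S=T T=T U=F V=F
  P=F Q=T R=F S=T T=T U=T V=F
  P=F Q=T R=F S=T T=T U=T V=T
Count: 7.

7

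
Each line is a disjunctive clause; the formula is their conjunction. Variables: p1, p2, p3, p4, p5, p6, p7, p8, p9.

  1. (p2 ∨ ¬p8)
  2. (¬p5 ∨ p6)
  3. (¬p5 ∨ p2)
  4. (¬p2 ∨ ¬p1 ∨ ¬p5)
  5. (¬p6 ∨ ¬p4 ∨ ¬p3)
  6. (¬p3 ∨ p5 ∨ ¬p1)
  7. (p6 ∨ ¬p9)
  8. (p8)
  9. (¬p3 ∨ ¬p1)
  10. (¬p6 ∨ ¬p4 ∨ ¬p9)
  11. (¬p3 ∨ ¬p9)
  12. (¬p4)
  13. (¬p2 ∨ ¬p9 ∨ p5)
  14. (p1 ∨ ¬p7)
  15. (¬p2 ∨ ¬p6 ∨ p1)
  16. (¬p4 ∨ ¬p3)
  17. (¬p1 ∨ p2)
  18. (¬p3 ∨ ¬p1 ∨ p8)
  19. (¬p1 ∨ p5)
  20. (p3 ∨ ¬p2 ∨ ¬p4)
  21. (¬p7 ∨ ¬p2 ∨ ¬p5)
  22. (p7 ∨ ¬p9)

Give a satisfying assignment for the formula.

p1=F, p2=T, p3=F, p4=F, p5=F, p6=F, p7=F, p8=T, p9=F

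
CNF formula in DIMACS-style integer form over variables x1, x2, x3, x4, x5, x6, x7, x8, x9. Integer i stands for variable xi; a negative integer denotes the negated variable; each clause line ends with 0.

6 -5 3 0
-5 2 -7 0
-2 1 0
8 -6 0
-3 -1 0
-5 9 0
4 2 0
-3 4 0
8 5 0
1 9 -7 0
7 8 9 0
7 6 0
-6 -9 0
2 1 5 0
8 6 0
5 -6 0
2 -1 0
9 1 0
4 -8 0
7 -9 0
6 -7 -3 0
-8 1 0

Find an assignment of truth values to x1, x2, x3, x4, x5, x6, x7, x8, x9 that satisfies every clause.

x4 occurs only positively in the remaining clauses — set x4 = True.
Branch on x1: take x1 = True.
  then x3 is forced to False.
  then x2 is forced to True.
Branch on x5: take x5 = False.
  then x8 is forced to True.
  then x6 is forced to False.
  then x7 is forced to True.
x9 is now unconstrained; take x9 = False.

x1=True, x2=True, x3=False, x4=True, x5=False, x6=False, x7=True, x8=True, x9=False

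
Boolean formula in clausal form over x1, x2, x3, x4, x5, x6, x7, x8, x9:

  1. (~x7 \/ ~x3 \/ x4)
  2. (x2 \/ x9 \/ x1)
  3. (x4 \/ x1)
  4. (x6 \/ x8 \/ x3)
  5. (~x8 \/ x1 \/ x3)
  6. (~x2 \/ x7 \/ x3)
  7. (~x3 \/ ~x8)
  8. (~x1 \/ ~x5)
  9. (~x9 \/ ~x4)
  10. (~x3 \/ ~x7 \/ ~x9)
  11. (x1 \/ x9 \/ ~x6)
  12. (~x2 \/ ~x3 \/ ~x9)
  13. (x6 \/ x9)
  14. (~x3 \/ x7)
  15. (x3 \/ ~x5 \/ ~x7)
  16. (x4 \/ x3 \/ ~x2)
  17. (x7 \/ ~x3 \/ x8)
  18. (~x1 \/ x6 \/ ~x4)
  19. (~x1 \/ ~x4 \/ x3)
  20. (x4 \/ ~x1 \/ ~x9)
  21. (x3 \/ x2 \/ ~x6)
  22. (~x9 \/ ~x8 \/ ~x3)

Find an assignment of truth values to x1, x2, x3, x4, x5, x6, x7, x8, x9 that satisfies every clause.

x1=T  x2=T  x3=T  x4=T  x5=F  x6=T  x7=T  x8=F  x9=F

Check each clause:
  1. (~x7 \/ ~x3 \/ x4) — x4 is true.
  2. (x2 \/ x1 \/ x9) — x2 is true.
  3. (x4 \/ x1) — x1 is true.
  4. (x6 \/ x3 \/ x8) — x3 is true.
  5. (~x8 \/ x1 \/ x3) — ~x8 is true.
  6. (~x2 \/ x7 \/ x3) — x3 is true.
  7. (~x3 \/ ~x8) — ~x8 is true.
  8. (~x5 \/ ~x1) — ~x5 is true.
  9. (~x9 \/ ~x4) — ~x9 is true.
  10. (~x3 \/ ~x9 \/ ~x7) — ~x9 is true.
  11. (x1 \/ ~x6 \/ x9) — x1 is true.
  12. (~x3 \/ ~x9 \/ ~x2) — ~x9 is true.
  13. (x9 \/ x6) — x6 is true.
  14. (~x3 \/ x7) — x7 is true.
  15. (~x5 \/ ~x7 \/ x3) — x3 is true.
  16. (x3 \/ x4 \/ ~x2) — x3 is true.
  17. (x8 \/ x7 \/ ~x3) — x7 is true.
  18. (~x4 \/ ~x1 \/ x6) — x6 is true.
  19. (~x4 \/ x3 \/ ~x1) — x3 is true.
  20. (~x1 \/ ~x9 \/ x4) — x4 is true.
  21. (~x6 \/ x2 \/ x3) — x3 is true.
  22. (~x8 \/ ~x9 \/ ~x3) — ~x8 is true.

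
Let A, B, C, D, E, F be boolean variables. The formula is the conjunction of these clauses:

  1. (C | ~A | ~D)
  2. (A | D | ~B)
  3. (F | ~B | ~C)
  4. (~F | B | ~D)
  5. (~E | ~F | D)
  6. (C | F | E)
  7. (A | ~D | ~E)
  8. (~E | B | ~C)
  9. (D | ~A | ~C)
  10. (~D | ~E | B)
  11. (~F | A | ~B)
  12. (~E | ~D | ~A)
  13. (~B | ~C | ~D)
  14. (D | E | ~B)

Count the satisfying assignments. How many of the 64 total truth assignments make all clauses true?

9

Case analysis on D and B:
  D=T, B=T: a clause becomes empty — 0.
  D=T, B=F: remaining (A,C,E,F) ∈ {(F,T,F,F); (T,T,F,F)} — 2.
  D=F, B=T: remaining (A,C,E,F) ∈ {(T,F,T,F)} — 1.
  D=F, B=F: 6 of the 16 assignments to (A,C,E,F) work.
Total: 0 + 2 + 1 + 6 = 9.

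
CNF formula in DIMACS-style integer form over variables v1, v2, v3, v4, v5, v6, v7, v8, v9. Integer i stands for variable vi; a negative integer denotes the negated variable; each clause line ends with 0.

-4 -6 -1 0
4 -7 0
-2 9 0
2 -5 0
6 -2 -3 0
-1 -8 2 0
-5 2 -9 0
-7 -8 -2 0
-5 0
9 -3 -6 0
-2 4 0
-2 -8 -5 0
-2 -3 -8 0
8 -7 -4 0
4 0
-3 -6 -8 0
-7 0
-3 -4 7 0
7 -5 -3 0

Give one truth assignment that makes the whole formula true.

v1=T  v2=T  v3=F  v4=T  v5=F  v6=F  v7=F  v8=T  v9=T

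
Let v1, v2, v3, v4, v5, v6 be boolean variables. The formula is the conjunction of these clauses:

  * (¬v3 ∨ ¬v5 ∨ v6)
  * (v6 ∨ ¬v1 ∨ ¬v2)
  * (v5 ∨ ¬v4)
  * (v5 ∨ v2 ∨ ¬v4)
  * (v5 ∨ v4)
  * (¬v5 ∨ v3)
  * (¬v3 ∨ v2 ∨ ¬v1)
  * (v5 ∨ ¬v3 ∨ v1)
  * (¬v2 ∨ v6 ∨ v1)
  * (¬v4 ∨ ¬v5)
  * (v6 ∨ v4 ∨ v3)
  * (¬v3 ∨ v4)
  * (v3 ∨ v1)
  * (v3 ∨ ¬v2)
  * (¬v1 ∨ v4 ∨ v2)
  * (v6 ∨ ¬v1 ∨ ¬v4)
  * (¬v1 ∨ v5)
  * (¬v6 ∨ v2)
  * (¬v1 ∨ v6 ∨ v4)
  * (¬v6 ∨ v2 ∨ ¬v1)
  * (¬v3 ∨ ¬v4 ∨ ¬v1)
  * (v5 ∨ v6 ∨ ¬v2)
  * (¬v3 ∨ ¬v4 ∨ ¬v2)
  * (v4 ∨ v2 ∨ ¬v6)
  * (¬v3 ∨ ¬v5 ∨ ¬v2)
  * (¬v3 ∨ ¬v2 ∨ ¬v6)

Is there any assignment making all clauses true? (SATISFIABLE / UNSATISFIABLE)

UNSATISFIABLE

v2 = True:
  propagation gives v3=True, v4=True; an empty clause results — contradiction.
v2 = False:
  v4 = True:
    propagation gives v5=True; an empty clause results — contradiction.
  v4 = False:
    propagation gives v5=True, v3=False; an empty clause results — contradiction.
Every branch closes, so no satisfying assignment exists.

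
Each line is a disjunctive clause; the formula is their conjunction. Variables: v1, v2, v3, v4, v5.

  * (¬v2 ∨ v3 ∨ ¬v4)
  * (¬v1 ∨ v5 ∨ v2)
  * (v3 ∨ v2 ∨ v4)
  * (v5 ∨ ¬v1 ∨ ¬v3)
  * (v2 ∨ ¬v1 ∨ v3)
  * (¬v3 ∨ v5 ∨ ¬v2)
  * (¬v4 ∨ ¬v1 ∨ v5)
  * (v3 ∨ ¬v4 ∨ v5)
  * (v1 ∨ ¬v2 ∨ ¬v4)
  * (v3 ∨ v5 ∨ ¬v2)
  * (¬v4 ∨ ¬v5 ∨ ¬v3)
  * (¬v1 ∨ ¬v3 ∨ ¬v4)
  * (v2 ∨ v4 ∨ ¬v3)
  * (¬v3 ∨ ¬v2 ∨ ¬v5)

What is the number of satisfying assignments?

4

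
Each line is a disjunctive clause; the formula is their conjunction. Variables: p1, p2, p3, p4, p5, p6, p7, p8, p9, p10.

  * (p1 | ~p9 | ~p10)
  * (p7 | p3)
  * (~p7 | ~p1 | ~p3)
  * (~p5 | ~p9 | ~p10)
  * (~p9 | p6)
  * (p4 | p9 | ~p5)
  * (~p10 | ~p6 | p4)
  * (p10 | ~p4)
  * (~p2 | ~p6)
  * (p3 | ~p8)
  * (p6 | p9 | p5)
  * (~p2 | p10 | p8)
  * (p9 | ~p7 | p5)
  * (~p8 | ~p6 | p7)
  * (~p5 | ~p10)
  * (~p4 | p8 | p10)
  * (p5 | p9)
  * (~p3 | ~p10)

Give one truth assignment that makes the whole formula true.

p1=T, p2=F, p3=F, p4=T, p5=F, p6=T, p7=T, p8=F, p9=T, p10=T

Pure literal: p2 appears only negated; assign p2 = False.
Try p1 = True.
Branch on p3: take p3 = False.
  then p7 is forced to True.
  then p8 is forced to False.
Try p4 = True.
  then p10 is forced to True.
  then p5 is forced to False.
  then p9 is forced to True.
  then p6 is forced to True.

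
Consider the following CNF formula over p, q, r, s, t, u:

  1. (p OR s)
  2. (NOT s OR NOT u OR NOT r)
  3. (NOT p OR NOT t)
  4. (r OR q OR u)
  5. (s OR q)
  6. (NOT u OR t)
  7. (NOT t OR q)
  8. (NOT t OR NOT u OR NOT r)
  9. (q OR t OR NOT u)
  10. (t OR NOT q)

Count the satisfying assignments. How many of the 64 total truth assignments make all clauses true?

Satisfying assignments:
  p=F q=F r=T s=T t=F u=F
  p=F q=T r=F s=T t=T u=F
  p=F q=T r=F s=T t=T u=T
  p=F q=T r=T s=T t=T u=F
  p=T q=F r=T s=T t=F u=F
Count: 5.

5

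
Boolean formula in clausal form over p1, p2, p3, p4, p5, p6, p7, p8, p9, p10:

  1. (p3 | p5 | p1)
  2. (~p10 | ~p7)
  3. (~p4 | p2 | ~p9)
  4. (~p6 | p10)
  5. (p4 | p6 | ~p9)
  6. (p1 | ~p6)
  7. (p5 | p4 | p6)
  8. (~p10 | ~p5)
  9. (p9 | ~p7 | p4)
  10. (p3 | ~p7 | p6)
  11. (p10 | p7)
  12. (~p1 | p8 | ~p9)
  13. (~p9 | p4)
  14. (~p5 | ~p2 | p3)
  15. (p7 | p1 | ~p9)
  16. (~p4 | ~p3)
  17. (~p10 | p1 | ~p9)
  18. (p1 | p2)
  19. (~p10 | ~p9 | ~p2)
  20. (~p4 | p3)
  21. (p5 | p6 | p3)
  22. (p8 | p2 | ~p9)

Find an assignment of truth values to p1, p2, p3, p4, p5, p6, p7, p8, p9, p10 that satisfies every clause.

Try p1 = True.
Set p2 = False and propagate.
Set p3 = True and propagate.
  then p4 is forced to False.
  then p9 is forced to False.
  then p7 is forced to False.
  then p10 is forced to True.
  then p5 is forced to False.
  then p6 is forced to True.
p8 is now unconstrained; take p8 = False.

p1=True, p2=False, p3=True, p4=False, p5=False, p6=True, p7=False, p8=False, p9=False, p10=True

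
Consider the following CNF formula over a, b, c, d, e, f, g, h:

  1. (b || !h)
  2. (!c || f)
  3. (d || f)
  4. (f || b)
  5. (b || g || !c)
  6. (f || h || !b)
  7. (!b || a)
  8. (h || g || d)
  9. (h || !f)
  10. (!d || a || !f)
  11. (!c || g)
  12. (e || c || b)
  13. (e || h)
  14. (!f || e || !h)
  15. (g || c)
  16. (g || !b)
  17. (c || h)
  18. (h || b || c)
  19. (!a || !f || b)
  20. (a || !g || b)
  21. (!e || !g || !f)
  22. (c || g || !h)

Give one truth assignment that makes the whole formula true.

Branch on a: take a = True.
The remaining clauses are satisfied by b = True, c = False, d = True, e = False, f = False, g = True, h = True.

a=T, b=T, c=F, d=T, e=F, f=F, g=T, h=T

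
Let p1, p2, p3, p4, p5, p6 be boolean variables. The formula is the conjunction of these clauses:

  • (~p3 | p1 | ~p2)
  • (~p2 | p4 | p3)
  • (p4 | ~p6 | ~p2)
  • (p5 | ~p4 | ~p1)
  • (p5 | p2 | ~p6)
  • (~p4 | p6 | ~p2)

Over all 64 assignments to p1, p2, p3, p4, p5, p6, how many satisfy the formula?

Split on p2, then p4.
  p2=T, p4=T: remaining (p1,p3,p5,p6) ∈ {(F,F,F,T); (F,F,T,T); (T,F,T,T); (T,T,T,T)} — 4.
  p2=T, p4=F: remaining (p1,p3,p5,p6) ∈ {(T,T,F,F); (T,T,T,F)} — 2.
  p2=F, p4=T: p3 free; 5 ways for (p1,p5,p6) × 2^1 = 10.
  p2=F, p4=F: p1, p3 free; 3 ways for (p5,p6) × 2^2 = 12.
Total: 4 + 2 + 10 + 12 = 28.

28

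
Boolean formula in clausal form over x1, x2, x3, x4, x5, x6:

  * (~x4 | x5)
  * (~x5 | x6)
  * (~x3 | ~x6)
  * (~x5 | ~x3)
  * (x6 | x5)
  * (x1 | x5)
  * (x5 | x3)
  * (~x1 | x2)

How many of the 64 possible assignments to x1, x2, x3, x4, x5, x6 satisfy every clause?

6

Satisfying assignments:
  x1=F x2=F x3=F x4=F x5=T x6=T
  x1=F x2=F x3=F x4=T x5=T x6=T
  x1=F x2=T x3=F x4=F x5=T x6=T
  x1=F x2=T x3=F x4=T x5=T x6=T
  x1=T x2=T x3=F x4=F x5=T x6=T
  x1=T x2=T x3=F x4=T x5=T x6=T
Count: 6.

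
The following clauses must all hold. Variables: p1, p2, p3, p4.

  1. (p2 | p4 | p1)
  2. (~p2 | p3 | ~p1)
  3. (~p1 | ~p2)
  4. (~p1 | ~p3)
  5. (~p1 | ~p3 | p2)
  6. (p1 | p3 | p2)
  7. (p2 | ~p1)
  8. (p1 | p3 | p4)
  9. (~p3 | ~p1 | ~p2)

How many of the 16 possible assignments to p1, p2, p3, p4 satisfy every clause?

4

The models are:
  p1=0 p2=0 p3=1 p4=1
  p1=0 p2=1 p3=0 p4=1
  p1=0 p2=1 p3=1 p4=0
  p1=0 p2=1 p3=1 p4=1
That's 4 in total.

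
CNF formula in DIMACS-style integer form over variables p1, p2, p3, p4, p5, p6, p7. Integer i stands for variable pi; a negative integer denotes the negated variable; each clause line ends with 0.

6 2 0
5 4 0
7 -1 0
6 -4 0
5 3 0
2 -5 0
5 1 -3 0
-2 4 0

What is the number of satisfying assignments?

Satisfying assignments:
  p1=F p2=T p3=F p4=T p5=T p6=T p7=F
  p1=F p2=T p3=F p4=T p5=T p6=T p7=T
  p1=F p2=T p3=T p4=T p5=T p6=T p7=F
  p1=F p2=T p3=T p4=T p5=T p6=T p7=T
  p1=T p2=F p3=T p4=T p5=F p6=T p7=T
  p1=T p2=T p3=F p4=T p5=T p6=T p7=T
  p1=T p2=T p3=T p4=T p5=F p6=T p7=T
  p1=T p2=T p3=T p4=T p5=T p6=T p7=T
That's 8 in total.

8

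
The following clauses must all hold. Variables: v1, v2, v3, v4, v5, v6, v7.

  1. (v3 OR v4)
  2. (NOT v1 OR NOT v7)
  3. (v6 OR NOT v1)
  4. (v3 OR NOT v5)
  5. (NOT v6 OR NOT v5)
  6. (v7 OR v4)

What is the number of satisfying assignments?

Case analysis on v1 and v3:
  v1=T, v3=T: remaining (v2,v4,v5,v6,v7) ∈ {(F,T,F,T,F); (T,T,F,T,F)} — 2.
  v1=T, v3=F: remaining (v2,v4,v5,v6,v7) ∈ {(F,T,F,T,F); (T,T,F,T,F)} — 2.
  v1=F, v3=T: v2 free; 9 ways for (v4,v5,v6,v7) × 2^1 = 18.
  v1=F, v3=F: forces v4=T; v5=F; v2, v6, v7 free → 2^3 = 8.
Total: 2 + 2 + 18 + 8 = 30.

30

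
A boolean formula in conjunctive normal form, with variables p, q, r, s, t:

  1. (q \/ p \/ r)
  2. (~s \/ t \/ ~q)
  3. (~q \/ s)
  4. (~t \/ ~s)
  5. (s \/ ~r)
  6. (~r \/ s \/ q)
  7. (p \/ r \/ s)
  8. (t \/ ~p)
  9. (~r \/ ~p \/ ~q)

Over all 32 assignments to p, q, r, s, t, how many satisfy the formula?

2

Satisfying assignments:
  p=F q=F r=T s=T t=F
  p=T q=F r=F s=F t=T
Count: 2.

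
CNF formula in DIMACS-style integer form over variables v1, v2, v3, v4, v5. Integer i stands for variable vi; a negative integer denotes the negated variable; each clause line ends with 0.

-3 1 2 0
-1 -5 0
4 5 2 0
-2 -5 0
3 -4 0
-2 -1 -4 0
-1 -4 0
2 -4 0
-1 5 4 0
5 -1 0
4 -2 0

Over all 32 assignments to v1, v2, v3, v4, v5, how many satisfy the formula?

2

The models are:
  v1=0 v2=0 v3=0 v4=0 v5=1
  v1=0 v2=1 v3=1 v4=1 v5=0
That's 2 in total.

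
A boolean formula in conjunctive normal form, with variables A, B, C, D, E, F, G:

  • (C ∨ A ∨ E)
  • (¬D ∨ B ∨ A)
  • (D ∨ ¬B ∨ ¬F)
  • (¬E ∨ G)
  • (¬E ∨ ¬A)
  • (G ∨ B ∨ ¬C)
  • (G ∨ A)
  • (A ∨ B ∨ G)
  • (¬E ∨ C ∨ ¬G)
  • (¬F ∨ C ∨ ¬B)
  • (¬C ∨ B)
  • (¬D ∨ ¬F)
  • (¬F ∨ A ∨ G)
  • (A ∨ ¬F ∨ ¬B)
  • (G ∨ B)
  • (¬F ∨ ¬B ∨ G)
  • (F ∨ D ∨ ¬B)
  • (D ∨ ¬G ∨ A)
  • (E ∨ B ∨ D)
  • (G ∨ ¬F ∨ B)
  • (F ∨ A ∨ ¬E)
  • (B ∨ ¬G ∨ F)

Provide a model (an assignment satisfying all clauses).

Branch on A: take A = True.
  then E is forced to False.
The remaining clauses are satisfied by B = True, C = False, D = True, F = False, G = False.

A = True  B = True  C = False  D = True  E = False  F = False  G = False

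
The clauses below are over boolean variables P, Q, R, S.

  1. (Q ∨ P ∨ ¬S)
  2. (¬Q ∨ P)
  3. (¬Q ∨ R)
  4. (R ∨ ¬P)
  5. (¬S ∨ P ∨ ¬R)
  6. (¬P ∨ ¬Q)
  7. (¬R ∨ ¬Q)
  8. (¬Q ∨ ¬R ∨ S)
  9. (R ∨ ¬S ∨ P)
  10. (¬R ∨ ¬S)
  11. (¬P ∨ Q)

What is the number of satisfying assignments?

2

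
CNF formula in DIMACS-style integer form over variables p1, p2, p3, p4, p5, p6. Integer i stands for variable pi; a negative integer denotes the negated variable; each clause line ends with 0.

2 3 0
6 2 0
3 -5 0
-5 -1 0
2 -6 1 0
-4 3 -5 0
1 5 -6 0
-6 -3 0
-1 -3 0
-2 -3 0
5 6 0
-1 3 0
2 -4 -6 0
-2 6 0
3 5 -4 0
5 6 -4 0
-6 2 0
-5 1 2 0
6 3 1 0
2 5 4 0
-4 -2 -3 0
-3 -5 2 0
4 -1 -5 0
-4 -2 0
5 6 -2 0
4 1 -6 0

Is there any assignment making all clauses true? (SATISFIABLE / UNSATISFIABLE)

p2 = True:
  propagation gives p3=False, p5=False, p6=True, p1=True; an empty clause results — contradiction.
p2 = False:
  propagation gives p3=True, p6=True; an empty clause results — contradiction.
Every branch closes, so no satisfying assignment exists.

UNSATISFIABLE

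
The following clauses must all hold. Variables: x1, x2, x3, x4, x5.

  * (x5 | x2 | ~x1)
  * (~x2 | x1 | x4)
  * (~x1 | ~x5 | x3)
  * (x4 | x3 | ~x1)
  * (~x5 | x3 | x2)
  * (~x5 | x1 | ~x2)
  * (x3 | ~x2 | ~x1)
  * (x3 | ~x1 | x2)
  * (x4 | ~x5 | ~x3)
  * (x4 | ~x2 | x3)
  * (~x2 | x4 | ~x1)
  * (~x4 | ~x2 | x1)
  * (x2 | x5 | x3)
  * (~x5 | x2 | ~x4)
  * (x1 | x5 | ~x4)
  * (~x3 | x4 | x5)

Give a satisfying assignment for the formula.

Set x1 = True and propagate.
Try x2 = True.
  then x3 is forced to True.
  then x4 is forced to True.
x5 is now unconstrained; take x5 = False.

x1=T, x2=T, x3=T, x4=T, x5=F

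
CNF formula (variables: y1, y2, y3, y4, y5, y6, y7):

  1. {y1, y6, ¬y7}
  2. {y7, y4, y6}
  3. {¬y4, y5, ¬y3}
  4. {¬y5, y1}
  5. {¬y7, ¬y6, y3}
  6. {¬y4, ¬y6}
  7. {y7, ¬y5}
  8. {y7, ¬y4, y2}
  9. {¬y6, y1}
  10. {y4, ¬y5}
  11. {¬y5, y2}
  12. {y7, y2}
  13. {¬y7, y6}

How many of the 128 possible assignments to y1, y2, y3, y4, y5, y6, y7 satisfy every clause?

6

The models are:
  y1=0 y2=1 y3=0 y4=1 y5=0 y6=0 y7=0
  y1=1 y2=0 y3=1 y4=0 y5=0 y6=1 y7=1
  y1=1 y2=1 y3=0 y4=0 y5=0 y6=1 y7=0
  y1=1 y2=1 y3=0 y4=1 y5=0 y6=0 y7=0
  y1=1 y2=1 y3=1 y4=0 y5=0 y6=1 y7=0
  y1=1 y2=1 y3=1 y4=0 y5=0 y6=1 y7=1
That's 6 in total.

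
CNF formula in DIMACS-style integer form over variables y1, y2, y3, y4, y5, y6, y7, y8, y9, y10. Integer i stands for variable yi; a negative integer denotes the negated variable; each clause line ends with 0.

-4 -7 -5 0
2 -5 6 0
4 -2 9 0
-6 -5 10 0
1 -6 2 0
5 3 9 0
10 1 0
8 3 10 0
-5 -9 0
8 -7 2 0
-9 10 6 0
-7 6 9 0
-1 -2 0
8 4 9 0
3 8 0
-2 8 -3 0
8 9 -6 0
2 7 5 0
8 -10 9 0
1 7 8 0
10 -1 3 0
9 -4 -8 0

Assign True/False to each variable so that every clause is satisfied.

y1 = False, y2 = True, y3 = False, y4 = False, y5 = False, y6 = False, y7 = False, y8 = True, y9 = True, y10 = True

Try y1 = False.
  then y10 is forced to True.
Try y2 = True.
For the remaining variables, y3 = False, y4 = False, y5 = False, y6 = False, y7 = False, y8 = True, y9 = True works.
Check each clause:
  1. (¬y4 ∨ ¬y7 ∨ ¬y5) — ¬y7 is true.
  2. (y2 ∨ ¬y5 ∨ y6) — y2 is true.
  3. (¬y2 ∨ y4 ∨ y9) — y9 is true.
  4. (y10 ∨ ¬y5 ∨ ¬y6) — ¬y6 is true.
  5. (¬y6 ∨ y1 ∨ y2) — ¬y6 is true.
  6. (y9 ∨ y5 ∨ y3) — y9 is true.
  7. (y1 ∨ y10) — y10 is true.
  8. (y3 ∨ y10 ∨ y8) — y8 is true.
  9. (¬y9 ∨ ¬y5) — ¬y5 is true.
  10. (¬y7 ∨ y2 ∨ y8) — y8 is true.
  11. (y6 ∨ y10 ∨ ¬y9) — y10 is true.
  12. (¬y7 ∨ y6 ∨ y9) — y9 is true.
  13. (¬y2 ∨ ¬y1) — ¬y1 is true.
  14. (y9 ∨ y4 ∨ y8) — y8 is true.
  15. (y3 ∨ y8) — y8 is true.
  16. (¬y3 ∨ ¬y2 ∨ y8) — y8 is true.
  17. (y8 ∨ y9 ∨ ¬y6) — y8 is true.
  18. (y5 ∨ y7 ∨ y2) — y2 is true.
  19. (y9 ∨ y8 ∨ ¬y10) — y8 is true.
  20. (y7 ∨ y8 ∨ y1) — y8 is true.
  21. (y10 ∨ y3 ∨ ¬y1) — y10 is true.
  22. (¬y4 ∨ ¬y8 ∨ y9) — y9 is true.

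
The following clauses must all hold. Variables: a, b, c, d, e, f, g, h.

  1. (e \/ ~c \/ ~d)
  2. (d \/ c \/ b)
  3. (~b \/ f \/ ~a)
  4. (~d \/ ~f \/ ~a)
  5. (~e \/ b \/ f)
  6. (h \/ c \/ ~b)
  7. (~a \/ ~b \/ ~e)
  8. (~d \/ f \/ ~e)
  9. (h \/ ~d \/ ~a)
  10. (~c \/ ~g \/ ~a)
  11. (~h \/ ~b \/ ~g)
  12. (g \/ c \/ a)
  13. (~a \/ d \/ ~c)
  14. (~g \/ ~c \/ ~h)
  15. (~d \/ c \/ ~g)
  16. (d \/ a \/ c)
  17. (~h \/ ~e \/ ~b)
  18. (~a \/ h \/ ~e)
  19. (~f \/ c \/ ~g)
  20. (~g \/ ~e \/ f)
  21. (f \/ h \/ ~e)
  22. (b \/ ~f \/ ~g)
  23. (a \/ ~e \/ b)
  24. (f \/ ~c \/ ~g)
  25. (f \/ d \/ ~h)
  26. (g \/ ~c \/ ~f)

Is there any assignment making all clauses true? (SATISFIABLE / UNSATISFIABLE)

SATISFIABLE

Try a = True.
Set b = False and propagate.
The remaining clauses are satisfied by c = False, d = True, e = False, f = False, g = False, h = True.
So a=1  b=0  c=0  d=1  e=0  f=0  g=0  h=1 is a satisfying assignment.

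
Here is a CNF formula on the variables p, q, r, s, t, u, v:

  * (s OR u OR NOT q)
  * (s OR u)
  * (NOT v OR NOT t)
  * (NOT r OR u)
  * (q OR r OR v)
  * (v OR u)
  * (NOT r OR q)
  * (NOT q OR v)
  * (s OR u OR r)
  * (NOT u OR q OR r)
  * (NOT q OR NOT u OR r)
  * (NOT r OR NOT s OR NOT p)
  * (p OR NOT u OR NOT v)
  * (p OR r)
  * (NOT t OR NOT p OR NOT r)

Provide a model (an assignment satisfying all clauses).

Pure literal: t appears only negated; assign t = False.
Set p = True and propagate.
For the remaining variables, q = True, r = True, s = False, u = True, v = True works.

p=True, q=True, r=True, s=False, t=False, u=True, v=True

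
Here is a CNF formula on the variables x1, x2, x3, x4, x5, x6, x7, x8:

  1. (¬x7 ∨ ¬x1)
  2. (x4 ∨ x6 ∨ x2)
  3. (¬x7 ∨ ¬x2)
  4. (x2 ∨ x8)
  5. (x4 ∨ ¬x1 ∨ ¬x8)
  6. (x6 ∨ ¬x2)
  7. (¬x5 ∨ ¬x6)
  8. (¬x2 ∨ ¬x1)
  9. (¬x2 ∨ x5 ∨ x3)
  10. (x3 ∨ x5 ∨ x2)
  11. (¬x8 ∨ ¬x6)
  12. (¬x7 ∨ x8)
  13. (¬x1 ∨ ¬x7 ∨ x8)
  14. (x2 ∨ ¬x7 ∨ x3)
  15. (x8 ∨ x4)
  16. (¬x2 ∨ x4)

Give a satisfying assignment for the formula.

x1=True  x2=False  x3=True  x4=True  x5=False  x6=False  x7=False  x8=True

x3 occurs only positively in the remaining clauses — set x3 = True.
x4 occurs only positively in the remaining clauses — set x4 = True.
Try x1 = True.
  then x7 is forced to False.
  then x2 is forced to False.
  then x8 is forced to True.
  then x6 is forced to False.
x5 is now unconstrained; take x5 = False.
Every clause has at least one true literal under this assignment.
Check each clause:
  1. (¬x7 ∨ ¬x1) — ¬x7 is true.
  2. (x2 ∨ x4 ∨ x6) — x4 is true.
  3. (¬x7 ∨ ¬x2) — ¬x7 is true.
  4. (x8 ∨ x2) — x8 is true.
  5. (¬x8 ∨ ¬x1 ∨ x4) — x4 is true.
  6. (¬x2 ∨ x6) — ¬x2 is true.
  7. (¬x5 ∨ ¬x6) — ¬x6 is true.
  8. (¬x2 ∨ ¬x1) — ¬x2 is true.
  9. (x3 ∨ ¬x2 ∨ x5) — x3 is true.
  10. (x2 ∨ x3 ∨ x5) — x3 is true.
  11. (¬x6 ∨ ¬x8) — ¬x6 is true.
  12. (x8 ∨ ¬x7) — x8 is true.
  13. (¬x7 ∨ ¬x1 ∨ x8) — x8 is true.
  14. (¬x7 ∨ x3 ∨ x2) — ¬x7 is true.
  15. (x8 ∨ x4) — x8 is true.
  16. (¬x2 ∨ x4) — x4 is true.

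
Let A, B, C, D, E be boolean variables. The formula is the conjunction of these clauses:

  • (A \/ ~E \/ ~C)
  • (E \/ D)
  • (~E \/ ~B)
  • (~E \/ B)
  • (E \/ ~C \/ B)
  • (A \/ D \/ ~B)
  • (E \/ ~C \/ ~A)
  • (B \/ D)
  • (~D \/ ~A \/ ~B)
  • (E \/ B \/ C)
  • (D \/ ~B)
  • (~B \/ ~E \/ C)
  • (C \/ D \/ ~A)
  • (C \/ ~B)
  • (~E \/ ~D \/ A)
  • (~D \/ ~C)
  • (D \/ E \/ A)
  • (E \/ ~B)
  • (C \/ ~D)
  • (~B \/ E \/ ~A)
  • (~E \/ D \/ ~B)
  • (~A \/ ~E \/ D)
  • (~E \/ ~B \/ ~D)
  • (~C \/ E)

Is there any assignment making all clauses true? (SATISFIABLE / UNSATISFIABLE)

UNSATISFIABLE

E = True:
  propagation gives B=False; an empty clause results — contradiction.
E = False:
  propagation gives D=True, C=False; an empty clause results — contradiction.
Every branch closes, so no satisfying assignment exists.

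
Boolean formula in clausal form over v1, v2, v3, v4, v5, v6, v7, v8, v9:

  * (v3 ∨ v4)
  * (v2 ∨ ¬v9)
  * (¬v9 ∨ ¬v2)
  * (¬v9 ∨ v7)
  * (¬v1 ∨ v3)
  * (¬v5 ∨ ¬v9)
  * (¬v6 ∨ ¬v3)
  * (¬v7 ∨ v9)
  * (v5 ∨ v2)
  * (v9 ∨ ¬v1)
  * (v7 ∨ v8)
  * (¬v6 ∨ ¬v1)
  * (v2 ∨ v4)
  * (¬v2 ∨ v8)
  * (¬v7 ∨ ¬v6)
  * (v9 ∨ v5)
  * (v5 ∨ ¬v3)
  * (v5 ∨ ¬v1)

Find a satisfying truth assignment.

v1 occurs only negated in the remaining clauses — set v1 = False.
v4 occurs only positively in the remaining clauses — set v4 = True.
Try v2 = True.
  then v9 is forced to False.
  then v7 is forced to False.
  then v8 is forced to True.
  then v5 is forced to True.
Try v3 = False.
v6 is now unconstrained; take v6 = True.

v1 = F, v2 = T, v3 = F, v4 = T, v5 = T, v6 = T, v7 = F, v8 = T, v9 = F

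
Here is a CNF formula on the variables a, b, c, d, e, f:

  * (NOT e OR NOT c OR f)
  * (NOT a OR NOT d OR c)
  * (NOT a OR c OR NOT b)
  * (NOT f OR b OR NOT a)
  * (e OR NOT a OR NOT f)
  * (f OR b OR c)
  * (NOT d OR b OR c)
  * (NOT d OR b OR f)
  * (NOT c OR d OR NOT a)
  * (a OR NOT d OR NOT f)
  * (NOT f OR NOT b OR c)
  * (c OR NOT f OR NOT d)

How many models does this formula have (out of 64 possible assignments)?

Case analysis on c and f:
  c=1, f=1: 5 of the 16 assignments to (a,b,d,e) work.
  c=1, f=0: remaining (a,b,d,e) ∈ {(0,0,0,0); (0,1,0,0); (0,1,1,0); (1,1,1,0)} — 4.
  c=0, f=1: remaining (a,b,d,e) ∈ {(0,0,0,0); (0,0,0,1)} — 2.
  c=0, f=0: remaining (a,b,d,e) ∈ {(0,1,0,0); (0,1,0,1); (0,1,1,0); (0,1,1,1)} — 4.
Total: 5 + 4 + 2 + 4 = 15.

15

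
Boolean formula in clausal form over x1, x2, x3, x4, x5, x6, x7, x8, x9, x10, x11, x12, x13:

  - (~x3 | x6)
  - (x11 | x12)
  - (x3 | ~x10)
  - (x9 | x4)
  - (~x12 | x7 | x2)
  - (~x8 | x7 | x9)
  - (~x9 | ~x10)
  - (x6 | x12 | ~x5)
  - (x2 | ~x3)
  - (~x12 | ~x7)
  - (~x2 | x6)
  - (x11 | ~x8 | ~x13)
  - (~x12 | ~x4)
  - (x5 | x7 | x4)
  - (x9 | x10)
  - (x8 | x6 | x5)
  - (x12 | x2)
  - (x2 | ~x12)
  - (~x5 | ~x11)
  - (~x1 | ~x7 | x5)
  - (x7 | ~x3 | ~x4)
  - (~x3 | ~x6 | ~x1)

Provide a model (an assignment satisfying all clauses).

Pure literal: x1 appears only negated; assign x1 = False.
Pure literal: x13 appears only negated; assign x13 = False.
Set x2 = True and propagate.
  then x6 is forced to True.
Try x3 = False.
  then x10 is forced to False.
  then x9 is forced to True.
For the remaining variables, x4 = True, x5 = False, x7 = True, x8 = True, x11 = True, x12 = False works.
Check each clause:
  1. (x6 | ~x3) — ~x3 is true.
  2. (x12 | x11) — x11 is true.
  3. (~x10 | x3) — ~x10 is true.
  4. (x4 | x9) — x9 is true.
  5. (~x12 | x2 | x7) — x2 is true.
  6. (x7 | ~x8 | x9) — x9 is true.
  7. (~x10 | ~x9) — ~x10 is true.
  8. (~x5 | x6 | x12) — ~x5 is true.
  9. (x2 | ~x3) — x2 is true.
  10. (~x7 | ~x12) — ~x12 is true.
  11. (x6 | ~x2) — x6 is true.
  12. (~x13 | ~x8 | x11) — x11 is true.
  13. (~x4 | ~x12) — ~x12 is true.
  14. (x4 | x7 | x5) — x4 is true.
  15. (x10 | x9) — x9 is true.
  16. (x6 | x8 | x5) — x8 is true.
  17. (x12 | x2) — x2 is true.
  18. (x2 | ~x12) — x2 is true.
  19. (~x11 | ~x5) — ~x5 is true.
  20. (~x7 | ~x1 | x5) — ~x1 is true.
  21. (~x4 | ~x3 | x7) — ~x3 is true.
  22. (~x3 | ~x6 | ~x1) — ~x3 is true.

x1 = F, x2 = T, x3 = F, x4 = T, x5 = F, x6 = T, x7 = T, x8 = T, x9 = T, x10 = F, x11 = T, x12 = F, x13 = F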